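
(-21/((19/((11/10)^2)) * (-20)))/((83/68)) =43197/788500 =0.05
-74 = -74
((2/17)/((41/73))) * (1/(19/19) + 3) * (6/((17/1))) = 3504/11849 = 0.30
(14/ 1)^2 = 196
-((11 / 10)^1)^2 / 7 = -121 / 700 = -0.17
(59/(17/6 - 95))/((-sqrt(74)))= 0.07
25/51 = 0.49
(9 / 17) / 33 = 3 / 187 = 0.02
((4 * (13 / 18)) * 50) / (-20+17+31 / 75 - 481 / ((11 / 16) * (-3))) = 178750 / 285399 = 0.63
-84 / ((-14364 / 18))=2 / 19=0.11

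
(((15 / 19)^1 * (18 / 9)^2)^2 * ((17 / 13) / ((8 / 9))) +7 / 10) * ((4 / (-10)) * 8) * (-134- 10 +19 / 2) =776173676 / 117325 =6615.59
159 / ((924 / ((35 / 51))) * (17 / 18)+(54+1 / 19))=5035 / 41979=0.12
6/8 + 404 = 1619/4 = 404.75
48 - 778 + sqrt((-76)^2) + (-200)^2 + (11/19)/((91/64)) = 68029938/1729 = 39346.41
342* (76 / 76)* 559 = 191178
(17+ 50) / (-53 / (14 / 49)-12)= -134 / 395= -0.34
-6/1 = -6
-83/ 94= -0.88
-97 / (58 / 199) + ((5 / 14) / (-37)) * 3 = -2499956 / 7511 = -332.84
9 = 9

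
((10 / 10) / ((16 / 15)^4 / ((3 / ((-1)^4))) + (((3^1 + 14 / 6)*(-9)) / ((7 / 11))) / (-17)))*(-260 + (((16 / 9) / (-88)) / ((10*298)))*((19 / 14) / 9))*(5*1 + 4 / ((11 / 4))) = -2187277551049875 / 6345399146944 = -344.70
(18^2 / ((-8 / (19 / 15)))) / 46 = -513 / 460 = -1.12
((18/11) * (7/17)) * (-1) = -126/187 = -0.67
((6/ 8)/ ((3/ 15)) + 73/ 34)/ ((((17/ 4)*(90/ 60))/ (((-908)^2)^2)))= 545152191611392/ 867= 628779921120.41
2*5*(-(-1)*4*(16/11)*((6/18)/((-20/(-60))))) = 640/11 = 58.18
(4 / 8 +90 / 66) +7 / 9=523 / 198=2.64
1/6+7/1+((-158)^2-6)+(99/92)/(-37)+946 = 264604537/10212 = 25911.14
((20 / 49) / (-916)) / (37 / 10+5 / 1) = -50 / 976227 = -0.00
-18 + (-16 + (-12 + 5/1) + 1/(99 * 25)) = -101474/2475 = -41.00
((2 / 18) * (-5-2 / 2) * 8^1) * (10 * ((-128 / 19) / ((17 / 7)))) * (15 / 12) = 179200 / 969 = 184.93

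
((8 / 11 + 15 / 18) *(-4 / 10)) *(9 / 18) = -103 / 330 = -0.31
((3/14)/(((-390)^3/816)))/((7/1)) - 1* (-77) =3108480358/40369875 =77.00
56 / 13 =4.31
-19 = -19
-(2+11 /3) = -5.67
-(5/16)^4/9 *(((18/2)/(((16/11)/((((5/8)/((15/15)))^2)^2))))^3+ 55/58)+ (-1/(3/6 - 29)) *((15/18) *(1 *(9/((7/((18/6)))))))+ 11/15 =2702942619064651564634921/3201709135153398326231040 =0.84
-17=-17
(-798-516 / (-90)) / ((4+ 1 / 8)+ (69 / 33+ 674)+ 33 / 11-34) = -1.22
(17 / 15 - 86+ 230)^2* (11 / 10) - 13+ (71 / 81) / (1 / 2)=468965821 / 20250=23158.81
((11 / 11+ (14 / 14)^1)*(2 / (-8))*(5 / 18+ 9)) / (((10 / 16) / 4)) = -1336 / 45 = -29.69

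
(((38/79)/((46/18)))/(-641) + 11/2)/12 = 12810983/27952728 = 0.46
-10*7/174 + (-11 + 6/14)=-6683/609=-10.97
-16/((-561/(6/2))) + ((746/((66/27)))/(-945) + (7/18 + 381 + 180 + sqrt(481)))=sqrt(481) + 66109259/117810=583.08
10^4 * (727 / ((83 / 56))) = 407120000 / 83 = 4905060.24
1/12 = 0.08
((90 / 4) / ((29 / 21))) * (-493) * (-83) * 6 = 4000185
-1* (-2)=2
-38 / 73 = -0.52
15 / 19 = 0.79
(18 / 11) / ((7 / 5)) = 90 / 77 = 1.17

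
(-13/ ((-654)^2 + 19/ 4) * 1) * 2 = -0.00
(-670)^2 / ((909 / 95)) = 42645500 / 909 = 46914.74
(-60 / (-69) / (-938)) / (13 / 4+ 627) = -0.00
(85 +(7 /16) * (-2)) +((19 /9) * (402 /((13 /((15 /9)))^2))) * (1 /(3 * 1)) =9721897 /109512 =88.77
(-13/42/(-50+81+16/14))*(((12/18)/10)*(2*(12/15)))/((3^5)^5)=-52/42893985853051875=-0.00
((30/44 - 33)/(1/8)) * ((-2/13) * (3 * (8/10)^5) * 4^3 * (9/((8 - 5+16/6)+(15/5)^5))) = 90.57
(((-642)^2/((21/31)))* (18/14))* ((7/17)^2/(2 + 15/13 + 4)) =5358132/289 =18540.25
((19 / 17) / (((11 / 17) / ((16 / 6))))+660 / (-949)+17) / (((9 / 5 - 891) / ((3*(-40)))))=65485700 / 23205897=2.82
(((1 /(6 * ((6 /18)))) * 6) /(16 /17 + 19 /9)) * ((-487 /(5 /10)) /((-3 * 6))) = 24837 /467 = 53.18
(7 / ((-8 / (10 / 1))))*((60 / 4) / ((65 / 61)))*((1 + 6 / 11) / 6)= -36295 / 1144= -31.73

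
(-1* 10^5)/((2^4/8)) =-50000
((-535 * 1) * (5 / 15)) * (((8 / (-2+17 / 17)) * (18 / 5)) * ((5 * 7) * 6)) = 1078560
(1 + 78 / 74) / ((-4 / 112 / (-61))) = 129808 / 37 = 3508.32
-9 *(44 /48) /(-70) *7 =33 /40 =0.82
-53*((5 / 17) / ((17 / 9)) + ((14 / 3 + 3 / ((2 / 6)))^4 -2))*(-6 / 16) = 10819973267 / 15606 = 693321.37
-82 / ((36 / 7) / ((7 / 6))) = -2009 / 108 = -18.60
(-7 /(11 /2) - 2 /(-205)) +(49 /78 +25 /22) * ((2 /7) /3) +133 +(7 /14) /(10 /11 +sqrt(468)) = 363 * sqrt(13) /56528 +13770585183829 /104398454160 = 131.93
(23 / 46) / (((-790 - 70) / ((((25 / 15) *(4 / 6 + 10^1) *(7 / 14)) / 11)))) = -2 / 4257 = -0.00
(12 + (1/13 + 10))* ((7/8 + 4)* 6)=2583/4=645.75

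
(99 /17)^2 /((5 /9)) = 88209 /1445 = 61.04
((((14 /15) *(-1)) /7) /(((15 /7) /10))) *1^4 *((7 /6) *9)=-98 /15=-6.53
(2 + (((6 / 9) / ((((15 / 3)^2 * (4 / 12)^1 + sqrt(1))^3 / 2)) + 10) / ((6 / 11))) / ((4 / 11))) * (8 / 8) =52.42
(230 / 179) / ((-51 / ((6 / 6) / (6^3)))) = -115 / 985932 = -0.00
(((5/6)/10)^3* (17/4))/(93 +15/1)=0.00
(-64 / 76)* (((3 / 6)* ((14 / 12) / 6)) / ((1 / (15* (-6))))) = 140 / 19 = 7.37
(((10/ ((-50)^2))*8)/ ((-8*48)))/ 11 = -1/ 132000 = -0.00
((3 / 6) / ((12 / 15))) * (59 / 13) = 295 / 104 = 2.84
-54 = -54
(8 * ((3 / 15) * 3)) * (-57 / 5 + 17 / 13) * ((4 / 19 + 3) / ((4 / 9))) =-2160864 / 6175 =-349.94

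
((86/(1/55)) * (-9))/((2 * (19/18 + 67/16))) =-613008/151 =-4059.66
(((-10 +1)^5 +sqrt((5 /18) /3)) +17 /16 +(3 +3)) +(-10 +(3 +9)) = -944639 /16 +sqrt(30) /18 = -59039.63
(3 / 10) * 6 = 9 / 5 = 1.80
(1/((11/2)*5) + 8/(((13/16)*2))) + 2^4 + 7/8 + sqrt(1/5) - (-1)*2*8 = sqrt(5)/5 + 216413/5720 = 38.28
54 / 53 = 1.02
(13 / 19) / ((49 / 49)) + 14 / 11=409 / 209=1.96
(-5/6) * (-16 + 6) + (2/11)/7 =1931/231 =8.36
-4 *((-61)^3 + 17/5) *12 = 54474624/5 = 10894924.80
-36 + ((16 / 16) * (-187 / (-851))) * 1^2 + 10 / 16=-239337 / 6808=-35.16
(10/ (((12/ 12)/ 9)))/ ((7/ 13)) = 1170/ 7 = 167.14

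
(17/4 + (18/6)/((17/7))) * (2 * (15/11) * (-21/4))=-78.54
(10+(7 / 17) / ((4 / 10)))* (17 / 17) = 375 / 34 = 11.03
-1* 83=-83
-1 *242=-242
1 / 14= 0.07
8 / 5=1.60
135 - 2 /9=1213 /9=134.78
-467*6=-2802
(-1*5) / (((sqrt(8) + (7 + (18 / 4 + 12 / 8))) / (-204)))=13260 / 161 - 2040*sqrt(2) / 161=64.44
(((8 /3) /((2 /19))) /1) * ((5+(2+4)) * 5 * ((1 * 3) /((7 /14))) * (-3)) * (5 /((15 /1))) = -8360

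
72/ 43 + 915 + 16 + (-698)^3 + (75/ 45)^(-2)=-365572518388/ 1075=-340067458.97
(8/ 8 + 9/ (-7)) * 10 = -20/ 7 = -2.86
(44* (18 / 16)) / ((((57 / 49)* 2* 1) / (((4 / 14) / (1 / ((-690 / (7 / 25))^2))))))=4909781250 / 133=36915648.50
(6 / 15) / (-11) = -2 / 55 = -0.04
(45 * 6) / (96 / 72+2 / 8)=3240 / 19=170.53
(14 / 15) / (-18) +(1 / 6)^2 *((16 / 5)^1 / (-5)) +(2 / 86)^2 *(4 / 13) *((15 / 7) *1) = -7867673 / 113574825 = -0.07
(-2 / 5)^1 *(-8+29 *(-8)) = 96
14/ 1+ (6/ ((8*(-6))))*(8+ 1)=103/ 8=12.88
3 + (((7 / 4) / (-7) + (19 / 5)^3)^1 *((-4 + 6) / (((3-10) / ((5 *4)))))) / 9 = -49897 / 1575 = -31.68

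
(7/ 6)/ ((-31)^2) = 7/ 5766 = 0.00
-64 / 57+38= 2102 / 57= 36.88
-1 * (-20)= 20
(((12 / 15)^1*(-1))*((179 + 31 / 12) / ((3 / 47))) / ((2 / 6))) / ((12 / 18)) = -10241.30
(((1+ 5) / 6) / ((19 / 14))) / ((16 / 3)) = 21 / 152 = 0.14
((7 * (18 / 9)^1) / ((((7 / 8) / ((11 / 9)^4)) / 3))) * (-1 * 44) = -10307264 / 2187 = -4712.97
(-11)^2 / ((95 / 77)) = 9317 / 95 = 98.07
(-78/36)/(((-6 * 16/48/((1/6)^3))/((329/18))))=4277/46656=0.09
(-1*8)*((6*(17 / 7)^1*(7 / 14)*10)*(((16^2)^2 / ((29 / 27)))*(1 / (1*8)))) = -902430720 / 203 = -4445471.53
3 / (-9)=-1 / 3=-0.33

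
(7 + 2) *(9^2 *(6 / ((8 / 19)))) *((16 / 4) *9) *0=0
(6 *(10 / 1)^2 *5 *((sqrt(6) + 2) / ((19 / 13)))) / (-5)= -7800 *sqrt(6) / 19 -15600 / 19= -1826.63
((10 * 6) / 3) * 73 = 1460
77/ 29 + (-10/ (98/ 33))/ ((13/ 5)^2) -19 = -16.84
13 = 13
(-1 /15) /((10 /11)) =-11 /150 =-0.07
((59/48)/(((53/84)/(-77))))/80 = -31801/16960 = -1.88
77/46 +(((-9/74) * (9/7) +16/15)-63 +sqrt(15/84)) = -5398453/89355 +sqrt(35)/14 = -59.99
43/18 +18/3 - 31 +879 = 15415/18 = 856.39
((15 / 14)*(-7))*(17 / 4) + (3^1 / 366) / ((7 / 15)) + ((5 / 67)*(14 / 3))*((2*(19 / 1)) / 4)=-19602185 / 686616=-28.55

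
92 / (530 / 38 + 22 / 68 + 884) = 59432 / 580283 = 0.10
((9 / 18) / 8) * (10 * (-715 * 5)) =-17875 / 8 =-2234.38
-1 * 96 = -96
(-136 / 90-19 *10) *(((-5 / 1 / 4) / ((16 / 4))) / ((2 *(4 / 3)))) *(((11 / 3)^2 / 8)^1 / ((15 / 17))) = 8863613 / 207360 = 42.75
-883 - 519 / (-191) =-168134 / 191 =-880.28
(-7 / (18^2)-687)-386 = -347659 / 324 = -1073.02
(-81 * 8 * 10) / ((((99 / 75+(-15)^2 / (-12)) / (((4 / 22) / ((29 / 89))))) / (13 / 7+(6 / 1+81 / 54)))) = 2518344000 / 1297373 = 1941.11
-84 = -84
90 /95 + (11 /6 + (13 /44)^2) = 316489 /110352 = 2.87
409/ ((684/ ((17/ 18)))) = 6953/ 12312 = 0.56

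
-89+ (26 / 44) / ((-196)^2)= -75218515 / 845152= -89.00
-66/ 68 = -33/ 34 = -0.97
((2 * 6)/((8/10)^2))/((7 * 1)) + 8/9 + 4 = 1907/252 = 7.57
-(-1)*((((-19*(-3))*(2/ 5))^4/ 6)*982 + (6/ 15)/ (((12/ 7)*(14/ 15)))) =110570592433/ 2500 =44228236.97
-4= -4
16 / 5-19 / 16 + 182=14721 / 80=184.01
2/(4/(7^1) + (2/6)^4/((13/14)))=7371/2155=3.42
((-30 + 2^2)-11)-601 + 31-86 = -693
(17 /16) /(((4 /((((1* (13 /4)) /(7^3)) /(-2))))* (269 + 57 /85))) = -0.00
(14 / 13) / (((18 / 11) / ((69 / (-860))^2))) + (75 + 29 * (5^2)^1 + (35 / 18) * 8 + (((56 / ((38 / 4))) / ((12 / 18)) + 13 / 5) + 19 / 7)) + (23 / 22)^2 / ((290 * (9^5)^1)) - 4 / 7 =219693986115388793479 / 264964573337864400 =829.14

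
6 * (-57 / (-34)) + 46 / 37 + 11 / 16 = 120663 / 10064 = 11.99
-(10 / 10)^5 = -1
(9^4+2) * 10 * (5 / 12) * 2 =164075 / 3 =54691.67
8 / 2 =4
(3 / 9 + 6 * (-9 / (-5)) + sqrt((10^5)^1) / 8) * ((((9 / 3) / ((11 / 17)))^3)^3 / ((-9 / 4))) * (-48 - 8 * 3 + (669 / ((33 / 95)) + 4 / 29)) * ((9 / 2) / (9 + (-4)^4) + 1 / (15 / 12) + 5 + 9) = -6022906271352255773852235 * sqrt(10) / 39865821611737 - 134110046308776895231109766 / 996645540293425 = -612316586405.17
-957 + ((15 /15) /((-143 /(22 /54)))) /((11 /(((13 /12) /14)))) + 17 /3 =-47467729 /49896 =-951.33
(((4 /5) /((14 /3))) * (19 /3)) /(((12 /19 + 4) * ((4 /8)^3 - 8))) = -722 /24255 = -0.03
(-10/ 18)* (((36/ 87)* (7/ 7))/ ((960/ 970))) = -0.23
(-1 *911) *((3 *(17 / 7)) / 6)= -15487 / 14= -1106.21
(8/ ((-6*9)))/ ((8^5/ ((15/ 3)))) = -5/ 221184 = -0.00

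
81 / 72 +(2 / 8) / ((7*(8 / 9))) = 261 / 224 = 1.17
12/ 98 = 6/ 49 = 0.12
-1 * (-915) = 915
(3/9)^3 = 1/27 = 0.04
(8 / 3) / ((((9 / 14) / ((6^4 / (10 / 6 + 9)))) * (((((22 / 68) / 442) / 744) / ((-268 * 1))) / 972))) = -1467931254386688 / 11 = -133448295853335.27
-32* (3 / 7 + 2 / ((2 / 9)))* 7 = -2112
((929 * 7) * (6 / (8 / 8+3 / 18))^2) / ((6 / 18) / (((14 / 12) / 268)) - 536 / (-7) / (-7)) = 175581 / 67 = 2620.61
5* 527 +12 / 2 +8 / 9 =23777 / 9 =2641.89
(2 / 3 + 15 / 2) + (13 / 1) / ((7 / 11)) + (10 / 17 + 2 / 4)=10597 / 357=29.68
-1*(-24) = 24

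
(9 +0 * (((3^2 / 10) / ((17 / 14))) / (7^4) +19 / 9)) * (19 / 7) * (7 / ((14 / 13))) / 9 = 247 / 14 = 17.64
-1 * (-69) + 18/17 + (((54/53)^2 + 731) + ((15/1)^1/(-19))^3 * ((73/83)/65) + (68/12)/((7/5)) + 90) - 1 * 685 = 1566997674824149/7421679621993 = 211.14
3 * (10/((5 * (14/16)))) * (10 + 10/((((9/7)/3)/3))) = 3840/7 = 548.57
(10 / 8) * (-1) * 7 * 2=-35 / 2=-17.50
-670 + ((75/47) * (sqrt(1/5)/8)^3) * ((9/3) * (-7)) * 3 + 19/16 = -10701/16- 189 * sqrt(5)/24064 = -668.83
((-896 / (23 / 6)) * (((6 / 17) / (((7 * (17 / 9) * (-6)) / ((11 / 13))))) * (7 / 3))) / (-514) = -88704 / 22207627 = -0.00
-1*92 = -92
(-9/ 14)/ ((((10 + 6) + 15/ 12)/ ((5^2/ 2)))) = -75/ 161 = -0.47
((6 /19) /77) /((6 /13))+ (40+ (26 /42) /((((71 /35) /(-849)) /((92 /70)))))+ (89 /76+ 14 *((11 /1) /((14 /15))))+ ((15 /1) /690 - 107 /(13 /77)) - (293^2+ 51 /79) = -850095494828519 /9814336532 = -86617.72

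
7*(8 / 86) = 28 / 43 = 0.65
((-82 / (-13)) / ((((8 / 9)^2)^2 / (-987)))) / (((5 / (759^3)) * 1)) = -116090417972224773 / 133120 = -872073452315.39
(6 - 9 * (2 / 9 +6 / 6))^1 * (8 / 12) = -3.33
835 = 835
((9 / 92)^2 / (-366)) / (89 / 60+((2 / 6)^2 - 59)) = 1215 / 2667484616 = 0.00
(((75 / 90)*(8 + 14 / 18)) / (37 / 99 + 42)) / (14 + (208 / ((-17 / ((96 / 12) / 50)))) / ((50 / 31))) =9233125 / 683889036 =0.01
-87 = -87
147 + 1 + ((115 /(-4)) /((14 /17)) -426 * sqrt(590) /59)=6333 /56 -426 * sqrt(590) /59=-62.29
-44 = -44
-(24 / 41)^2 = -576 / 1681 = -0.34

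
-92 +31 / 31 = -91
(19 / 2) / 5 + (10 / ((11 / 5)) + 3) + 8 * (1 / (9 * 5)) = 9527 / 990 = 9.62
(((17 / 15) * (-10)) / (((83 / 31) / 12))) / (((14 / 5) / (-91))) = 137020 / 83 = 1650.84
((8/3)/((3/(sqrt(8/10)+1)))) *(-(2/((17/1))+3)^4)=-159.09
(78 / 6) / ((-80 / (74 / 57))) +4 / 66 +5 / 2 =19643 / 8360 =2.35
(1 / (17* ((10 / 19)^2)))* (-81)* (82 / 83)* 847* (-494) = 250816695129 / 35275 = 7110324.45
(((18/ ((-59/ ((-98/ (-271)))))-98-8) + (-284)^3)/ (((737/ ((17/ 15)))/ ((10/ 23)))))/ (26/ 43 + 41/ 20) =-3569722429422320/ 618760437537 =-5769.15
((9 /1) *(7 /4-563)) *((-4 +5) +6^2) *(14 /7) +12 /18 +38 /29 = -65039551 /174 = -373790.52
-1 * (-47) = 47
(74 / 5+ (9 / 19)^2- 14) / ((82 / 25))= 9245 / 29602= 0.31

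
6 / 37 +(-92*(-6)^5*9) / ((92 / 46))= 119112774 / 37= 3219264.16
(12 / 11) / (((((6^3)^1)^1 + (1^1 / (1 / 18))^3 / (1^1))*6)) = 1 / 33264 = 0.00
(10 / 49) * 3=30 / 49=0.61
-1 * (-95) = 95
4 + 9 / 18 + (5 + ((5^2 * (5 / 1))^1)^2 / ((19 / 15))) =469111 / 38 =12345.03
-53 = -53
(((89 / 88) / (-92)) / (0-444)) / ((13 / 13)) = 89 / 3594624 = 0.00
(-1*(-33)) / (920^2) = 33 / 846400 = 0.00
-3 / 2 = -1.50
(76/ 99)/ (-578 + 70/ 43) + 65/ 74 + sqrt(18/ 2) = 87993245/ 22695948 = 3.88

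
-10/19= -0.53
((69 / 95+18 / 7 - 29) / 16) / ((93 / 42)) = -4273 / 5890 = -0.73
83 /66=1.26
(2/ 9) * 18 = 4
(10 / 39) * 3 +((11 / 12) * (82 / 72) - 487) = -2724809 / 5616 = -485.19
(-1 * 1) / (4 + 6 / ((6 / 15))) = -1 / 19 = -0.05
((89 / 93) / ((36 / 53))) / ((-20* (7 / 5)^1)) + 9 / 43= 640865 / 4030992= 0.16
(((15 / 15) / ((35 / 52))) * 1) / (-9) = -52 / 315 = -0.17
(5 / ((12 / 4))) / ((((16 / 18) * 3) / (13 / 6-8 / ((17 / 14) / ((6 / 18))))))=-5 / 272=-0.02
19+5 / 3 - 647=-1879 / 3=-626.33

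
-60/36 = -5/3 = -1.67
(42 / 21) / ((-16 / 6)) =-3 / 4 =-0.75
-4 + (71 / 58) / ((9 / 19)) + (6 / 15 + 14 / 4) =3242 / 1305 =2.48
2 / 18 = 1 / 9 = 0.11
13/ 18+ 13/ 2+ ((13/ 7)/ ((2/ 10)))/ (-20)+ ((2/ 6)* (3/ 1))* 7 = 3467/ 252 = 13.76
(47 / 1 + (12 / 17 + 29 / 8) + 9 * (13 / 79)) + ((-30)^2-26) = 9957667 / 10744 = 926.81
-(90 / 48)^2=-225 / 64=-3.52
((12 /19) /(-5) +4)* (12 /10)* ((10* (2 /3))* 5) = 2944 /19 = 154.95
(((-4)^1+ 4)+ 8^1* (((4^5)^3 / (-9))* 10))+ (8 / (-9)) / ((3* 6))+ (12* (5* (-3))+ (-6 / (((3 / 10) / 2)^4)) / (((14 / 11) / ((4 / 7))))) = -37881633385336 / 3969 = -9544377270.18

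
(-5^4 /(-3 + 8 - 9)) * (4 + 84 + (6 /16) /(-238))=104718125 /7616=13749.75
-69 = -69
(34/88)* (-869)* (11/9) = -14773/36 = -410.36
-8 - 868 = -876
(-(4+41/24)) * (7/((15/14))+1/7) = -96037/2520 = -38.11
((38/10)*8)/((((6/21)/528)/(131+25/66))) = 36903776/5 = 7380755.20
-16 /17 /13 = -16 /221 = -0.07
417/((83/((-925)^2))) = 356795625/83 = 4298742.47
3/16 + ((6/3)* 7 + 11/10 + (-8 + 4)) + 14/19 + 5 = 25877/1520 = 17.02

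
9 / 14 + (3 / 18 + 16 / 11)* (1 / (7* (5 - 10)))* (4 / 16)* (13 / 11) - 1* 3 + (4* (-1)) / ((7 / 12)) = -937931 / 101640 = -9.23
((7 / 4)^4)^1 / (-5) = -2401 / 1280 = -1.88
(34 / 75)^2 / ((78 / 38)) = 21964 / 219375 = 0.10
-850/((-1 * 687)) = 850/687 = 1.24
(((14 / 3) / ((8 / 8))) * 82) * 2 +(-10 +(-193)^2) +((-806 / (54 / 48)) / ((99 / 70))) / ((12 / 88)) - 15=8328688 / 243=34274.44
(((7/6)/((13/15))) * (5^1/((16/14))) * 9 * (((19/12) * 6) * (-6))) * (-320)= 12568500/13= 966807.69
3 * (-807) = -2421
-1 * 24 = -24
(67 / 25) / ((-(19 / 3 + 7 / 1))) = -201 / 1000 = -0.20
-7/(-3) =7/3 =2.33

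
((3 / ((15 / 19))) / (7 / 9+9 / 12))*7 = 4788 / 275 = 17.41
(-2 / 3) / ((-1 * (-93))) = -2 / 279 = -0.01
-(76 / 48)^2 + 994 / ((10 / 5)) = 71207 / 144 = 494.49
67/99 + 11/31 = 3166/3069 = 1.03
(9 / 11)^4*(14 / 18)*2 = 0.70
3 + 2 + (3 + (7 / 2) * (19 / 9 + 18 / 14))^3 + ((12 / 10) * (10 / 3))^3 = 2456405 / 729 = 3369.55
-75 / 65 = -15 / 13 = -1.15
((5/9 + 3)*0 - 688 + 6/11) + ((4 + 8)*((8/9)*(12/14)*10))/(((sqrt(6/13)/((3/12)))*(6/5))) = -7562/11 + 200*sqrt(78)/63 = -659.42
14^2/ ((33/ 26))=5096/ 33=154.42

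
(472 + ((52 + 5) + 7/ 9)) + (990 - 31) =13399/ 9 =1488.78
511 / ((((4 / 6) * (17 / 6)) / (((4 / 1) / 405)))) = 2044 / 765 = 2.67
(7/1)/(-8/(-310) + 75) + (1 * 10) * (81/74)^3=31120470965/2356174948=13.21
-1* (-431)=431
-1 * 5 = -5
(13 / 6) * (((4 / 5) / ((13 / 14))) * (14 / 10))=196 / 75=2.61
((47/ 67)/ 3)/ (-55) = -47/ 11055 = -0.00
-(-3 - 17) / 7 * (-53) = -1060 / 7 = -151.43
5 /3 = 1.67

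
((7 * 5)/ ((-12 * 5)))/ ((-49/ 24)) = 2/ 7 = 0.29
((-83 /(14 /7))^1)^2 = 6889 /4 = 1722.25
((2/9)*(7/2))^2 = 49/81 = 0.60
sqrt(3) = 1.73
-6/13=-0.46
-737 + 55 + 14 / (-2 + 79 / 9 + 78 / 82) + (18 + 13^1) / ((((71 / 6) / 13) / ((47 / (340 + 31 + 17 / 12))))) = -305819137399 / 452468374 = -675.89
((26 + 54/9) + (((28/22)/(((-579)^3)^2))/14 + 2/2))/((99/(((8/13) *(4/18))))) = 218825530526817841984/4800485075932066408173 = 0.05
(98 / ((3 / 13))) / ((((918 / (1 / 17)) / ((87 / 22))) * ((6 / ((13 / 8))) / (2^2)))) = 240149 / 2059992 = 0.12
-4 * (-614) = 2456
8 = 8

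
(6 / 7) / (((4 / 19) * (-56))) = -57 / 784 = -0.07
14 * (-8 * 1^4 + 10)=28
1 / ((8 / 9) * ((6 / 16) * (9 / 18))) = 6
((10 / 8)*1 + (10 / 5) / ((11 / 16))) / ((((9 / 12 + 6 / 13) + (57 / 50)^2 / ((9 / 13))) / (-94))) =-69883125 / 552112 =-126.57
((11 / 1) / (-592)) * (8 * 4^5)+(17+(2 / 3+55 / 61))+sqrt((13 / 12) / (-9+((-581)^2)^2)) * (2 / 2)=-904930 / 6771+sqrt(6573890118) / 26295560472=-133.65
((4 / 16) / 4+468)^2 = 56085121 / 256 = 219082.50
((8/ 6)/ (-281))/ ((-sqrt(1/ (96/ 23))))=16 * sqrt(138)/ 19389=0.01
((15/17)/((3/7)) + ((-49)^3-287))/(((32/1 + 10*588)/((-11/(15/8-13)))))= -22053647/1118107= -19.72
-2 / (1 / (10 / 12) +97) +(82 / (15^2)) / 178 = -180119 / 9832275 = -0.02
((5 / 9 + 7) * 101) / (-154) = -3434 / 693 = -4.96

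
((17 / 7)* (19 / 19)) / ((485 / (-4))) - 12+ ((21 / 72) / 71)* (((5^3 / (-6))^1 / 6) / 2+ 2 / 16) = -12.03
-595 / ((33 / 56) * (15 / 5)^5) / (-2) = 16660 / 8019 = 2.08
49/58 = 0.84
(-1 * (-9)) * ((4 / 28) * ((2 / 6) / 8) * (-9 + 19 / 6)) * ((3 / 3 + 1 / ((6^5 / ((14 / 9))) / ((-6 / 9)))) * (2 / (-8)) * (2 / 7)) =262405 / 11757312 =0.02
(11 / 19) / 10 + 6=1151 / 190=6.06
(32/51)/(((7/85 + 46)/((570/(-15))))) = -6080/11751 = -0.52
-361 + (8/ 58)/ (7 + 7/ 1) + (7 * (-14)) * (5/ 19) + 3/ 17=-25349182/ 65569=-386.60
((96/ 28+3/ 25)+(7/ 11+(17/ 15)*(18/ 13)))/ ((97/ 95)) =5.64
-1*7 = -7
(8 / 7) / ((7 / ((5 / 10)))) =4 / 49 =0.08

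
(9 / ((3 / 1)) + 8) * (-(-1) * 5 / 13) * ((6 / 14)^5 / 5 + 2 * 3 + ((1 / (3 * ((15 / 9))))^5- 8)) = -1153625748 / 136556875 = -8.45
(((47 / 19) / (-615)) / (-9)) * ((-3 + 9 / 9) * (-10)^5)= 1880000 / 21033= 89.38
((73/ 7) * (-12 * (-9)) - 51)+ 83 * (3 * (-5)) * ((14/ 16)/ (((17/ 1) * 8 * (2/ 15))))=15463677/ 15232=1015.21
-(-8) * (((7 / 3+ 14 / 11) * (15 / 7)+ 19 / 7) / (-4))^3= -64964808 / 456533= -142.30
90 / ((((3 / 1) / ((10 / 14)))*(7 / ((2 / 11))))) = 300 / 539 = 0.56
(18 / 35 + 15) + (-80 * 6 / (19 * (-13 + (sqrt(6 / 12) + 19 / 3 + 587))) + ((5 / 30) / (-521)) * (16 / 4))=4320 * sqrt(2) / 115180907 + 97472714489173 / 6300971517435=15.47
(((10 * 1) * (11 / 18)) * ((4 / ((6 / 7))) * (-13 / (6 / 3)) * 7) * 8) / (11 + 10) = -40040 / 81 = -494.32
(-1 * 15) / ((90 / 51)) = -17 / 2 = -8.50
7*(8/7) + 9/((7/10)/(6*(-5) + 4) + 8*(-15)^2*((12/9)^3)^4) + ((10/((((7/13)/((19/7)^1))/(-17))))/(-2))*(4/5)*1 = 14995072673634856/42748326114193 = 350.78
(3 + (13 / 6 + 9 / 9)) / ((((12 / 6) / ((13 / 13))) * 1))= 37 / 12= 3.08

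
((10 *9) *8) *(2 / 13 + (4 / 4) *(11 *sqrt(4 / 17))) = 1440 / 13 + 15840 *sqrt(17) / 17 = 3952.53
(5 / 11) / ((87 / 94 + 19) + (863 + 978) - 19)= 470 / 1904551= 0.00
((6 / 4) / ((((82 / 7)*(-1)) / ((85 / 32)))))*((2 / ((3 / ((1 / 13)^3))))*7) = -0.00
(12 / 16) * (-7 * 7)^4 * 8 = 34588806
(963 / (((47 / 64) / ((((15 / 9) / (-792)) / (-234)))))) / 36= 535 / 1633203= 0.00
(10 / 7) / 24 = 5 / 84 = 0.06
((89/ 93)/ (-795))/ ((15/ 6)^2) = -356/ 1848375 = -0.00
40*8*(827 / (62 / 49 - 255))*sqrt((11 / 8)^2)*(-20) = 356602400 / 12433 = 28681.93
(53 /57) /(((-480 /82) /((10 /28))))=-2173 /38304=-0.06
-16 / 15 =-1.07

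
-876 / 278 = -438 / 139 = -3.15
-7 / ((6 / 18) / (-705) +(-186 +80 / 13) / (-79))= -15204735 / 4943843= -3.08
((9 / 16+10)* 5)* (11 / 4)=9295 / 64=145.23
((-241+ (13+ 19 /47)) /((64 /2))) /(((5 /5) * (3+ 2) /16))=-10697 /470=-22.76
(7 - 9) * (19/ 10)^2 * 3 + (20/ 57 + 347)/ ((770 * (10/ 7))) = -1338283/ 62700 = -21.34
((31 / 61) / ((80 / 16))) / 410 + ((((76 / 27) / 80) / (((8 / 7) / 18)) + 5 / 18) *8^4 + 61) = 3903786169 / 1125450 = 3468.64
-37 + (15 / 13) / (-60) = -1925 / 52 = -37.02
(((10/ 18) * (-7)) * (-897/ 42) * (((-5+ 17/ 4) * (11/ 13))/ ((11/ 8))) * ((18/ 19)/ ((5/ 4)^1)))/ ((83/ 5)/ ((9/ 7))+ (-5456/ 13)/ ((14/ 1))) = 2260440/ 1327891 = 1.70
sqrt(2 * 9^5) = 343.65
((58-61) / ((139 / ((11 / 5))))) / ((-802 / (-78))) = -1287 / 278695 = -0.00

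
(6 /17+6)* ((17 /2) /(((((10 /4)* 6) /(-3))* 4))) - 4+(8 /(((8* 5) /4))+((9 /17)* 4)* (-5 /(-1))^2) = 7997 /170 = 47.04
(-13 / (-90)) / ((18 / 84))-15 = -1934 / 135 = -14.33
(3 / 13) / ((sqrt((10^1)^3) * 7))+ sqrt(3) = 3 * sqrt(10) / 9100+ sqrt(3) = 1.73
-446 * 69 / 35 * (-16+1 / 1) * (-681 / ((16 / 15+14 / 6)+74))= -34928490 / 301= -116041.50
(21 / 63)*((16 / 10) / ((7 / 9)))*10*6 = 288 / 7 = 41.14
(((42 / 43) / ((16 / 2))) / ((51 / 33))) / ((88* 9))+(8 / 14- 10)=-4631567 / 491232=-9.43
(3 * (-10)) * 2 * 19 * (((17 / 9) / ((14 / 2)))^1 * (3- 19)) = 103360 / 21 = 4921.90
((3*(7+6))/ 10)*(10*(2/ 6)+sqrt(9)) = 247/ 10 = 24.70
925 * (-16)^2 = 236800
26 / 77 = 0.34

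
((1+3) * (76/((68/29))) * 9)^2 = 393466896/289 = 1361477.15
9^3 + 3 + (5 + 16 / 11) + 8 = 8211 / 11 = 746.45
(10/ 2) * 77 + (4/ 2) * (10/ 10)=387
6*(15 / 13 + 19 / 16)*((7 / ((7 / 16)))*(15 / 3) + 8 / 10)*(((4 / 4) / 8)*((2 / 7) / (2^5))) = 147561 / 116480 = 1.27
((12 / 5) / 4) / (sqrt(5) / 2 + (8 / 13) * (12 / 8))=-1872 / 1345 + 1014 * sqrt(5) / 1345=0.29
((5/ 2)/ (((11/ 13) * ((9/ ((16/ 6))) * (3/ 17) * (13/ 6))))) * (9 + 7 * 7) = 39440/ 297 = 132.79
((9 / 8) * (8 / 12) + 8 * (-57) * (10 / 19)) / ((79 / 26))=-12441 / 158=-78.74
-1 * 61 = -61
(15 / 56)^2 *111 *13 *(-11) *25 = -89285625 / 3136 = -28471.18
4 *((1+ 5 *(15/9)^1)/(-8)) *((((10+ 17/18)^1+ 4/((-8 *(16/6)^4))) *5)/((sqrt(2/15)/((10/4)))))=-141082025 *sqrt(30)/442368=-1746.82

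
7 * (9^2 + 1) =574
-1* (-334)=334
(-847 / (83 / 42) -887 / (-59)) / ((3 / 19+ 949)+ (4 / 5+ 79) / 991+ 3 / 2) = -381333381050 / 876634187689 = -0.43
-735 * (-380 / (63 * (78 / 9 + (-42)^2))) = 6650 / 2659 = 2.50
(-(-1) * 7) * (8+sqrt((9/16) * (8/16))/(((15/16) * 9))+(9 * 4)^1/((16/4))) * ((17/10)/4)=119 * sqrt(2)/900+2023/40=50.76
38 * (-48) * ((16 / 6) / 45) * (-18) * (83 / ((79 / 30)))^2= 12062914560 / 6241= 1932849.63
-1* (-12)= 12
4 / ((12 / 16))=16 / 3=5.33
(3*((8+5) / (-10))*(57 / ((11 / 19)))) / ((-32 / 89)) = 3759093 / 3520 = 1067.92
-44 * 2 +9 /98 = -8615 /98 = -87.91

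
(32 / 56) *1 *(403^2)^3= 17135243019935716 / 7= 2447891859990816.57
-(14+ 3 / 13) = -185 / 13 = -14.23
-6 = -6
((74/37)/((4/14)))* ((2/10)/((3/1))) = 7/15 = 0.47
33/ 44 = 3/ 4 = 0.75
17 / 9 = 1.89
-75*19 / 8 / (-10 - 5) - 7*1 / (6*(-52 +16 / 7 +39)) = 21571 / 1800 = 11.98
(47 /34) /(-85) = -47 /2890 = -0.02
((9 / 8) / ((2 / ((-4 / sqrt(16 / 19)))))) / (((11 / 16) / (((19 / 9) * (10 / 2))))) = -95 * sqrt(19) / 11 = -37.65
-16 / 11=-1.45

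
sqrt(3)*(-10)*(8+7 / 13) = -1110*sqrt(3) / 13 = -147.89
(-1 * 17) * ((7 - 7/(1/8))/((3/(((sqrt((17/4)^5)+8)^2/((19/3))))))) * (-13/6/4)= -5361773599/155648 - 3129581 * sqrt(17)/912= -48596.75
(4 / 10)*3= 6 / 5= 1.20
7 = 7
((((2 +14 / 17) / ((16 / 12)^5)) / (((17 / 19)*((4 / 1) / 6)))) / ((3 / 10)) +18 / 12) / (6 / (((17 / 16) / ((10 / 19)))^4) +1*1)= 521892990033 / 135466973632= 3.85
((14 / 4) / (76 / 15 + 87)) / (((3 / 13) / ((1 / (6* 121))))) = 455 / 2005212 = 0.00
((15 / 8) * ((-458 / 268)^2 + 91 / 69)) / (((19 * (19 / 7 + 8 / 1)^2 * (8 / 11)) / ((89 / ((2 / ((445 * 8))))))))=896992123643 / 1129935168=793.84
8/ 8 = 1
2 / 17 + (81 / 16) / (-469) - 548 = -69893633 / 127568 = -547.89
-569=-569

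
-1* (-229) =229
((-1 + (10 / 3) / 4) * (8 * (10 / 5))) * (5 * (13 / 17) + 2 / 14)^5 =-187413115437056 / 71590609797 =-2617.84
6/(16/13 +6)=39/47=0.83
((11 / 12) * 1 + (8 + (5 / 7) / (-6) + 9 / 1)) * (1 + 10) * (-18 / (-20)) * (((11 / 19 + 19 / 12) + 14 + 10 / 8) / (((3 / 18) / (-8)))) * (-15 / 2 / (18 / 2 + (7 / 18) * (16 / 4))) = 528821865 / 5054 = 104634.32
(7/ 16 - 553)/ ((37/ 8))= -8841/ 74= -119.47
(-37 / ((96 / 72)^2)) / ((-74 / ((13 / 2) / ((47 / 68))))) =1989 / 752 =2.64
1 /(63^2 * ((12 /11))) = 11 /47628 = 0.00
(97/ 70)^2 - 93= -446291/ 4900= -91.08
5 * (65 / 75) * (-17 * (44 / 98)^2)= -106964 / 7203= -14.85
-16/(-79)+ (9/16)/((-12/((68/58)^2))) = 146803/1063024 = 0.14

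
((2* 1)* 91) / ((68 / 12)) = 546 / 17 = 32.12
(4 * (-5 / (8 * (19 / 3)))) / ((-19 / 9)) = 135 / 722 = 0.19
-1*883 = -883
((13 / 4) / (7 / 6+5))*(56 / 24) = 91 / 74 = 1.23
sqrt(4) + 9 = 11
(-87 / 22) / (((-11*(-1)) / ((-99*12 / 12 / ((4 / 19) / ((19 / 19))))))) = 14877 / 88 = 169.06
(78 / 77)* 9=702 / 77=9.12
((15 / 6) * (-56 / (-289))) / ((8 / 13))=455 / 578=0.79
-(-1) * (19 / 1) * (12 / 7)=228 / 7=32.57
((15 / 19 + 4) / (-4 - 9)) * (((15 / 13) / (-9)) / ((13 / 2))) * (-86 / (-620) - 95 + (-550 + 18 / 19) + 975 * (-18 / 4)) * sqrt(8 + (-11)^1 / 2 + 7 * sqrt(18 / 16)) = -103722598 * sqrt(10 + 21 * sqrt(2)) / 5673837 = -115.18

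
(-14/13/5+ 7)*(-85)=-7497/13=-576.69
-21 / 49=-3 / 7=-0.43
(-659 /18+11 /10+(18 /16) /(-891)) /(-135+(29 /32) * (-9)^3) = 562516 /12603195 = 0.04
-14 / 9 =-1.56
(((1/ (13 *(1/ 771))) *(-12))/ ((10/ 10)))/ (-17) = 9252/ 221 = 41.86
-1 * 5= -5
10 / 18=5 / 9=0.56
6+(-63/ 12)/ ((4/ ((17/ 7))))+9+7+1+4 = 381/ 16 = 23.81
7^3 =343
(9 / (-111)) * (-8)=0.65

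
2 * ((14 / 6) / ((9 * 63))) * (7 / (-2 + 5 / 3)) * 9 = -14 / 9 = -1.56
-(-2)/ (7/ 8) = 16/ 7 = 2.29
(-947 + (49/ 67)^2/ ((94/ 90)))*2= -399385712/ 210983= -1892.98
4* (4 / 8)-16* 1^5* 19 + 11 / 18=-5425 / 18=-301.39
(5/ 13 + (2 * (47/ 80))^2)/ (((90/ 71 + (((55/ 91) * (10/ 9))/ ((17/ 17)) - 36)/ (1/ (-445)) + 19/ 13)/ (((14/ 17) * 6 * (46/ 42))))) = 3777408243/ 6217433303600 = 0.00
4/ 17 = 0.24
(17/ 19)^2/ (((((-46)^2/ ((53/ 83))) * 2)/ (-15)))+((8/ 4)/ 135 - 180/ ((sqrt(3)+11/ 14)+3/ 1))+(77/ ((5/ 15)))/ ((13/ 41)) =35280 * sqrt(3)/ 2221+330372373376065571/ 494261329072680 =695.93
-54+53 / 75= -3997 / 75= -53.29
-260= -260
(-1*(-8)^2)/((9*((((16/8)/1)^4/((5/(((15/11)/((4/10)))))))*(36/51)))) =-374/405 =-0.92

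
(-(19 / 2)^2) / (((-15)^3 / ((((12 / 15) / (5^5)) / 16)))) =361 / 843750000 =0.00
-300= -300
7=7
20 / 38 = 10 / 19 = 0.53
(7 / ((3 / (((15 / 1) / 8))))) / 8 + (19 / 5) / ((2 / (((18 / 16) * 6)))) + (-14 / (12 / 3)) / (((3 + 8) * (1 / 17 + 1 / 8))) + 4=275281 / 17600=15.64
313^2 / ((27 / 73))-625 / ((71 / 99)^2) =35886514342 / 136107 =263663.99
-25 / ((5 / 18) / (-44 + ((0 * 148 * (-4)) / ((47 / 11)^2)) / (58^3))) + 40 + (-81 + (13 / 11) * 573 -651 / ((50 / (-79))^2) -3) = 81620699 / 27500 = 2968.03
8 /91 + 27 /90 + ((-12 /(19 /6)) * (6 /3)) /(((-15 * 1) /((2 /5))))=0.59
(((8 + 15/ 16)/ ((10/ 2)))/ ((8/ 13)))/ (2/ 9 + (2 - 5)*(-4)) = 1521/ 6400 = 0.24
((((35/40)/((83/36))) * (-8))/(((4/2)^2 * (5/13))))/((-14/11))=1287/830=1.55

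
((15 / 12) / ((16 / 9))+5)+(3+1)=621 / 64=9.70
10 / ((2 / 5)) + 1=26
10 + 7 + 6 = 23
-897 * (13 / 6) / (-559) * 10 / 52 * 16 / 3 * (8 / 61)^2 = 29440 / 480009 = 0.06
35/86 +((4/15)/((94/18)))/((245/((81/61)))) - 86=-25852300483/302038450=-85.59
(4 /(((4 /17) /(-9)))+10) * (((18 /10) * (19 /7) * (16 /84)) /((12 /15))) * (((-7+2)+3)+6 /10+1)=16302 /245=66.54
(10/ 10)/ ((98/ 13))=13/ 98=0.13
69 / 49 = 1.41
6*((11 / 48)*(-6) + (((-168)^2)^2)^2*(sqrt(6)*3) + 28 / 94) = -1215 / 188 + 11422121062268141568*sqrt(6) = 27978368382853511068.68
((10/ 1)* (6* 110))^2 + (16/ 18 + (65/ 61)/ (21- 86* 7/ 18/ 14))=1602267514802/ 36783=43560000.95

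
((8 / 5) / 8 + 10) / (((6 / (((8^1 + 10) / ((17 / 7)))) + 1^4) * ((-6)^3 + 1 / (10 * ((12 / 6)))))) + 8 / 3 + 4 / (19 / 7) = 144694 / 35169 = 4.11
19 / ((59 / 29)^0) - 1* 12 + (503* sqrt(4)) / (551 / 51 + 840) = 355043 / 43391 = 8.18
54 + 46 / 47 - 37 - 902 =-41549 / 47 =-884.02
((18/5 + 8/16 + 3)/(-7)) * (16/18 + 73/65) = -2.04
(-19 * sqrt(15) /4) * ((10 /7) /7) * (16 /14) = -380 * sqrt(15) /343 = -4.29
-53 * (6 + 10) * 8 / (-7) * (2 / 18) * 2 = 13568 / 63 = 215.37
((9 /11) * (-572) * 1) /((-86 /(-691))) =-161694 /43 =-3760.33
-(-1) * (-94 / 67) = -94 / 67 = -1.40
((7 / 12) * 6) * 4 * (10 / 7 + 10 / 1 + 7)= 258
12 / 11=1.09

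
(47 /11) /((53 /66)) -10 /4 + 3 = 617 /106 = 5.82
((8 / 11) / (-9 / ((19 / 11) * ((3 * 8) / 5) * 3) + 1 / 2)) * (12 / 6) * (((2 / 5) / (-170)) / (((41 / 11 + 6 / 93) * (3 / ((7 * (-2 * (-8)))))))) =-1206272 / 4945725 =-0.24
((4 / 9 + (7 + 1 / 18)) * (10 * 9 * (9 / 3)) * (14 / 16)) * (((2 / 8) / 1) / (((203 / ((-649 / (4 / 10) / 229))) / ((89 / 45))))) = -12996225 / 425024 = -30.58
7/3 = 2.33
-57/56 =-1.02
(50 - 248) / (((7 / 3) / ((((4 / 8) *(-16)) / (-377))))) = -4752 / 2639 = -1.80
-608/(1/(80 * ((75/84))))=-304000/7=-43428.57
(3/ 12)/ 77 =1/ 308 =0.00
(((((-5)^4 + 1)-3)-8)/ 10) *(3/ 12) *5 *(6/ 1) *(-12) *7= -38745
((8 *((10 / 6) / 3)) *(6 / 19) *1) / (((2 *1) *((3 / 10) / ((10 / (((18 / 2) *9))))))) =0.29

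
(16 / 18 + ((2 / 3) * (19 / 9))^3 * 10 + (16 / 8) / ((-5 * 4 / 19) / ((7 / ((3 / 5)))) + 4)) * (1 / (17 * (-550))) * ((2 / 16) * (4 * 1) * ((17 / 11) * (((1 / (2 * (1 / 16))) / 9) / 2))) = -149833999 / 139326115500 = -0.00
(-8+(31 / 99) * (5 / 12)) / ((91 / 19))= -177631 / 108108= -1.64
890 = 890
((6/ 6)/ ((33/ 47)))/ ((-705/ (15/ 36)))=-1/ 1188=-0.00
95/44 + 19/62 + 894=1222779/1364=896.47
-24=-24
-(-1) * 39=39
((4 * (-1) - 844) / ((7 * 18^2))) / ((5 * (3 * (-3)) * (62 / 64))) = 6784 / 790965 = 0.01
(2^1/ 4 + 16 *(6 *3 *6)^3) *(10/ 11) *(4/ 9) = 806215700/ 99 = 8143592.93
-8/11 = -0.73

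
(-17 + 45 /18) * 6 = -87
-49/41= -1.20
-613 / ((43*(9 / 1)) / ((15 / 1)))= -3065 / 129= -23.76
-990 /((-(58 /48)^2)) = 570240 /841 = 678.05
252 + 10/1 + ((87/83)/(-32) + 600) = 2289385/2656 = 861.97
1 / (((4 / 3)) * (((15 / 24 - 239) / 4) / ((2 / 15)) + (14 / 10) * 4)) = -240 / 141233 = -0.00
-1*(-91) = 91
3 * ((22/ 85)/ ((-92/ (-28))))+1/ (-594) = 272473/ 1161270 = 0.23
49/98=1/2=0.50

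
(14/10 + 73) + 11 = 427/5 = 85.40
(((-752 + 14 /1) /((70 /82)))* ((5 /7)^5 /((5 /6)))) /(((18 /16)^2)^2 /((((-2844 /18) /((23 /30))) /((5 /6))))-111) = 19582009344000 /11269180408997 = 1.74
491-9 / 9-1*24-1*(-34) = 500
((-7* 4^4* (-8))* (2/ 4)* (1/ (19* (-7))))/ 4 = -256/ 19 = -13.47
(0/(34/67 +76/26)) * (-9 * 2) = 0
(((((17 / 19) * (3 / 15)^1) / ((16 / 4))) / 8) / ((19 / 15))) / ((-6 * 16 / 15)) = -255 / 369664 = -0.00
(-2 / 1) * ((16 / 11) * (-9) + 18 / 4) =189 / 11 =17.18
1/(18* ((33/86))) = 43/297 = 0.14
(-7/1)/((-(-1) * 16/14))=-49/8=-6.12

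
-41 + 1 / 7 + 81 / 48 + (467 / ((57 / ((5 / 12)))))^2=-22528673 / 818748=-27.52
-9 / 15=-3 / 5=-0.60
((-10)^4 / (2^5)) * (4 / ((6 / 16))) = 10000 / 3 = 3333.33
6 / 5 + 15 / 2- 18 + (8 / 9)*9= -13 / 10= -1.30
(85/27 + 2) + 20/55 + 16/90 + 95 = 149524/1485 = 100.69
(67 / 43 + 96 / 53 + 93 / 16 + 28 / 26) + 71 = 38519311 / 474032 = 81.26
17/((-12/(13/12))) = -221/144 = -1.53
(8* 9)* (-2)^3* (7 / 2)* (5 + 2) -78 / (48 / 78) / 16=-903675 / 64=-14119.92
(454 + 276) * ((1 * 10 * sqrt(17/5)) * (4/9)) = 5840 * sqrt(85)/9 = 5982.46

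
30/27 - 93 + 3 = -88.89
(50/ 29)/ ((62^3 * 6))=25/ 20734536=0.00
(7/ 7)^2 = 1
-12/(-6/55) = 110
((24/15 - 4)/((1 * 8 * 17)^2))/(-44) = 3/1017280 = 0.00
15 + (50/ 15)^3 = 1405/ 27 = 52.04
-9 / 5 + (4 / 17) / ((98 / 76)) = -6737 / 4165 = -1.62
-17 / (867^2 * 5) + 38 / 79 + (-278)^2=1349828719211 / 17465715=77284.48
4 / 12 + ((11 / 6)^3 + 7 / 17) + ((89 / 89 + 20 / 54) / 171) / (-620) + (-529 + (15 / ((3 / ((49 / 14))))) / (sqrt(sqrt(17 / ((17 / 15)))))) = -50813399383 / 97326360 + 7*15^(3 / 4) / 6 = -513.20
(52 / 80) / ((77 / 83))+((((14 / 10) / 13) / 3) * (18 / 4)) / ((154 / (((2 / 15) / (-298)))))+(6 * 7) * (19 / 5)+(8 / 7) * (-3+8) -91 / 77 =614617362 / 3728725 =164.83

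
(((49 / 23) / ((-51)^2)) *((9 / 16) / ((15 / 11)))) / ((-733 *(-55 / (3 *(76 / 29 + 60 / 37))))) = 27881 / 261396266150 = 0.00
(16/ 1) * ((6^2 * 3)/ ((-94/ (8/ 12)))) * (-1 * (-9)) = -5184/ 47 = -110.30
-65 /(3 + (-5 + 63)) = -65 /61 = -1.07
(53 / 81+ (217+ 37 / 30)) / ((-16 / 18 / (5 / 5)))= -177299 / 720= -246.25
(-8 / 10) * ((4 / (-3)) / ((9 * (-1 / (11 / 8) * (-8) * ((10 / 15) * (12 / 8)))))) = 11 / 540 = 0.02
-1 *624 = -624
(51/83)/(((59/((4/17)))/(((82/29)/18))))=164/426039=0.00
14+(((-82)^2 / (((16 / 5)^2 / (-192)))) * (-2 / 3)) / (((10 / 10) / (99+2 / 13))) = 108340632 / 13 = 8333894.77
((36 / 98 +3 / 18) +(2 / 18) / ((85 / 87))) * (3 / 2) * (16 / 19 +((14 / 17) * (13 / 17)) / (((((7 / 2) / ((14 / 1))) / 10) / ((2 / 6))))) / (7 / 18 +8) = 3695297856 / 3453372265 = 1.07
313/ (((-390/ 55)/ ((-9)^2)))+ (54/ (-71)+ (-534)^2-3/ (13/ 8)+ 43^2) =523206187/ 1846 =283426.97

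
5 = 5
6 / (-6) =-1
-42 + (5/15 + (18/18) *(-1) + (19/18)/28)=-21485/504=-42.63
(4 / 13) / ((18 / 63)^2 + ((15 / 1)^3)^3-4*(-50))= 196 / 24488420049327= 0.00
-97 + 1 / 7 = -678 / 7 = -96.86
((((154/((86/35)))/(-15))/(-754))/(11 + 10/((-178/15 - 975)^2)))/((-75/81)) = -1062993852459/1953765241221950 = -0.00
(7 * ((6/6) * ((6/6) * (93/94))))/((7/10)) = 465/47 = 9.89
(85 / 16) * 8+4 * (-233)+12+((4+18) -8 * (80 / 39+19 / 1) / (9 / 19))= -850145 / 702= -1211.03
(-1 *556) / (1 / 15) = -8340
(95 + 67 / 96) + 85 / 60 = 9323 / 96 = 97.11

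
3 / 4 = 0.75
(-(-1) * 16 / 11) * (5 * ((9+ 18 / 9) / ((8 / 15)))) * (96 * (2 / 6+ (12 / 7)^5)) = 3663854400 / 16807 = 217995.74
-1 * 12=-12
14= 14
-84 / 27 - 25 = -253 / 9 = -28.11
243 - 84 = 159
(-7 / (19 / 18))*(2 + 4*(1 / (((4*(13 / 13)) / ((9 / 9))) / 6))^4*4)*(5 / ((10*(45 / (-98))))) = 56938 / 95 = 599.35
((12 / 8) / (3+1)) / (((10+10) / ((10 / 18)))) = 0.01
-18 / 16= -9 / 8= -1.12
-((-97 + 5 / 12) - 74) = 170.58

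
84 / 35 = 12 / 5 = 2.40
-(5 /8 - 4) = 27 /8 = 3.38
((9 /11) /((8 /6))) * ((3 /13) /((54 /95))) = 285 /1144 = 0.25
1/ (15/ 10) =2/ 3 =0.67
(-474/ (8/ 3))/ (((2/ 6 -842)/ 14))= 2.96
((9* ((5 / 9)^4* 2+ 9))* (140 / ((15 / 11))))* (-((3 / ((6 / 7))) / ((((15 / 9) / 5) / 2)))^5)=-312141150244 / 9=-34682350027.11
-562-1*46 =-608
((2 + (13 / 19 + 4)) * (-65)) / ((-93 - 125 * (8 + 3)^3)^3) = 8255 / 87648782208649408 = 0.00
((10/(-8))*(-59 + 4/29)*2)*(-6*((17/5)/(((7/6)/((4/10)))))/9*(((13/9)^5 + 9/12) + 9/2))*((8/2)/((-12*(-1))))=-26360869273/59934735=-439.83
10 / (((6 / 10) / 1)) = 50 / 3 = 16.67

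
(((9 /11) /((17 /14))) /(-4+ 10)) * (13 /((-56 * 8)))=-39 /11968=-0.00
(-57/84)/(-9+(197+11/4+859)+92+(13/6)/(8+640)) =-18468/31073959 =-0.00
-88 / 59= -1.49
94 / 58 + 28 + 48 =2251 / 29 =77.62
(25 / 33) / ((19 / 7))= 175 / 627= 0.28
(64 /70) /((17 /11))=352 /595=0.59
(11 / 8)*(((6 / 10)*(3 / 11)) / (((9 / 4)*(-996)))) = -1 / 9960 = -0.00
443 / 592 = 0.75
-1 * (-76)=76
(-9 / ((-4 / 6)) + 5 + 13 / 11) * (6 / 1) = 1299 / 11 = 118.09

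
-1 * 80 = -80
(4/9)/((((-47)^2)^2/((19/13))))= 76/570922677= 0.00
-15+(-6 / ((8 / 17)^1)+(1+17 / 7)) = -681 / 28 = -24.32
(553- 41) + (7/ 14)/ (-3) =3071/ 6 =511.83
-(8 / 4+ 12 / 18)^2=-64 / 9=-7.11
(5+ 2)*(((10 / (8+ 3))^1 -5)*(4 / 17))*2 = -2520 / 187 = -13.48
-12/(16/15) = -45/4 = -11.25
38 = 38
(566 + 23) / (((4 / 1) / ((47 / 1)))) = 27683 / 4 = 6920.75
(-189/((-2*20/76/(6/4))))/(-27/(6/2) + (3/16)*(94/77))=-553014/9005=-61.41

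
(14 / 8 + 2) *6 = 45 / 2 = 22.50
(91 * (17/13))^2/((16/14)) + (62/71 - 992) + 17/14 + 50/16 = 11335663/994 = 11404.09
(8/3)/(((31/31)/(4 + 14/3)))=208/9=23.11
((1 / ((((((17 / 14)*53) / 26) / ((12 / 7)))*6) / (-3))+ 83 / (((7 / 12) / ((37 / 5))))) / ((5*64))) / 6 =2766061 / 5045600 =0.55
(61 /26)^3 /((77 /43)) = 9760183 /1353352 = 7.21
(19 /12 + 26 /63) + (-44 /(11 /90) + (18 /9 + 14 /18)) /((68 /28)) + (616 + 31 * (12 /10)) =10883599 /21420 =508.10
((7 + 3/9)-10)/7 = -8/21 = -0.38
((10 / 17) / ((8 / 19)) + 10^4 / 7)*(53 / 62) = 36075245 / 29512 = 1222.39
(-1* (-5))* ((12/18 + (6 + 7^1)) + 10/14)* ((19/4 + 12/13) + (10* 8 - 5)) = 3167225/546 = 5800.78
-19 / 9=-2.11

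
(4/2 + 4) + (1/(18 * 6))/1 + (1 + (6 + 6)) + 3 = 2377/108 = 22.01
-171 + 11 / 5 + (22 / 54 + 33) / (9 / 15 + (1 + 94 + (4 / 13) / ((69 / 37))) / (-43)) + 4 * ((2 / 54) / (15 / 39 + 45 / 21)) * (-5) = -8333817119 / 43907805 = -189.80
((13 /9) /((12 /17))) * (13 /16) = 2873 /1728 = 1.66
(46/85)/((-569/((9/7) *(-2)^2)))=-0.00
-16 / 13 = -1.23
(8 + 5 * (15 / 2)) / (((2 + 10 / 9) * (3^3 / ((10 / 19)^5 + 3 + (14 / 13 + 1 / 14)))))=1887654745 / 831969264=2.27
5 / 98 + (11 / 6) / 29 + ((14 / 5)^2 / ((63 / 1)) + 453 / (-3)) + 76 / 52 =-620553331 / 4156425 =-149.30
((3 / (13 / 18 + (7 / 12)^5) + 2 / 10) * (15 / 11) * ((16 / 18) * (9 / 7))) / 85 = 94295976 / 1286216855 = 0.07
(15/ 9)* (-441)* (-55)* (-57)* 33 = -76039425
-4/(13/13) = -4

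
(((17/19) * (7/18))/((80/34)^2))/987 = 4913/77155200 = 0.00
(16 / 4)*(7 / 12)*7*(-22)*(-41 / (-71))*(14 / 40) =-154693 / 2130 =-72.63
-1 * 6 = -6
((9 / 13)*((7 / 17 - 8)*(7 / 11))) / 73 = -0.05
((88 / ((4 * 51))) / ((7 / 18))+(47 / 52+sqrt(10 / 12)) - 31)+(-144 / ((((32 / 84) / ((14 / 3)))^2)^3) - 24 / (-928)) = -486607781.21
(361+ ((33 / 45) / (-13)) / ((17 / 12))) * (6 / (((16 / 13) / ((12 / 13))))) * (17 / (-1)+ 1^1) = -25989.13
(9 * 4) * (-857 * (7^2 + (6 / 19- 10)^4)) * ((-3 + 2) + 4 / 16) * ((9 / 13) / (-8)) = -240033114950715 / 13553384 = -17710198.05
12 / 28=3 / 7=0.43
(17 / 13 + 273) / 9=3566 / 117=30.48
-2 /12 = -0.17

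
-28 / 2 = -14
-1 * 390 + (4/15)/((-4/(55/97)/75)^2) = -13543665/37636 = -359.86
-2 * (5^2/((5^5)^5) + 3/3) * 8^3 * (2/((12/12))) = -24414062500000002048/11920928955078125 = -2048.00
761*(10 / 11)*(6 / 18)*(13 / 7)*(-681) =-22457110 / 77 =-291650.78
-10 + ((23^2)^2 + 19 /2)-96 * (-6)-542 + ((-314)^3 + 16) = -61358507 /2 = -30679253.50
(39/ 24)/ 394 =13/ 3152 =0.00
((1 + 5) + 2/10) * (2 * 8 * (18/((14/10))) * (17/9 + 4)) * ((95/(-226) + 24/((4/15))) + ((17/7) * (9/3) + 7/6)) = 12230754880/16611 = 736304.55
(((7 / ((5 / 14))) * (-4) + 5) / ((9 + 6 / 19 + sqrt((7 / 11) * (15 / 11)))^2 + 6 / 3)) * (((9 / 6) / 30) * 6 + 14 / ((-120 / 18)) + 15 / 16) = 1082926166322297 / 1476088877719600-40919213693259 * sqrt(105) / 2952177755439200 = 0.59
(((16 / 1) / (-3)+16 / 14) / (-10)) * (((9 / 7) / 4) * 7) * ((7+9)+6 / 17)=9174 / 595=15.42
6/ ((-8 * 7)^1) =-3/ 28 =-0.11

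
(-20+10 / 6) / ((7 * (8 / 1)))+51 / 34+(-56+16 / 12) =-8987 / 168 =-53.49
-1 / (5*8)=-1 / 40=-0.02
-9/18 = -1/2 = -0.50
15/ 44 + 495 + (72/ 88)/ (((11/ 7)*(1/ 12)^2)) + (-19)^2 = 450757/ 484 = 931.32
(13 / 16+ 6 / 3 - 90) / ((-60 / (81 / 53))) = 7533 / 3392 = 2.22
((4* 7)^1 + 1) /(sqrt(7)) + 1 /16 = 1 /16 + 29* sqrt(7) /7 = 11.02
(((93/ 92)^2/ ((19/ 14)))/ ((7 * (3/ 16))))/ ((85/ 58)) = 334428/ 854335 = 0.39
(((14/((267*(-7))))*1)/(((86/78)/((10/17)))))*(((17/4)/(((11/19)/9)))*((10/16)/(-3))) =18525/336776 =0.06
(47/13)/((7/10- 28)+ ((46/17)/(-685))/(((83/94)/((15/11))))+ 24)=-999397190/913902093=-1.09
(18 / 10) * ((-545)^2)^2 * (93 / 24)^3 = 4730898121144875 / 512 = 9240035392861.08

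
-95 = -95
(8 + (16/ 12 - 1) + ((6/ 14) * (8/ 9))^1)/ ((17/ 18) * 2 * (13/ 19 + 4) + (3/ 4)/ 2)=83448/ 88319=0.94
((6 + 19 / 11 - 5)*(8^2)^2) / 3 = 40960 / 11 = 3723.64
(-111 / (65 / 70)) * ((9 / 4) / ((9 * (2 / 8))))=-119.54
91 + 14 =105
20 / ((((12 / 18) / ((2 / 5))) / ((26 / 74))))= 156 / 37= 4.22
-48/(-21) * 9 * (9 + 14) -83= 390.14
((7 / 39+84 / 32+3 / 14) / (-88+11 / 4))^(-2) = 34665226596 / 43467649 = 797.49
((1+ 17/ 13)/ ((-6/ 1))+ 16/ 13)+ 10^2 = 1311/ 13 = 100.85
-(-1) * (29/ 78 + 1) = 107/ 78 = 1.37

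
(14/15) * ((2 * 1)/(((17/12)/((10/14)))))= 16/17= 0.94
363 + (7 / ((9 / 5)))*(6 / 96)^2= 836387 / 2304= 363.02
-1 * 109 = -109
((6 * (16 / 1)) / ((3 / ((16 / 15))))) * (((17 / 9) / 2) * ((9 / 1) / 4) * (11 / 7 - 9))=-56576 / 105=-538.82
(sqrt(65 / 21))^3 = 65 * sqrt(1365) / 441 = 5.45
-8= -8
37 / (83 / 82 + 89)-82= -602208 / 7381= -81.59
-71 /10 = -7.10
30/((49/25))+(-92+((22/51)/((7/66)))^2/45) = -76.33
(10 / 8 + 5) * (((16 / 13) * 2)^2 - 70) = -135075 / 338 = -399.63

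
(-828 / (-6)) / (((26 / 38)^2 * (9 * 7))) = 16606 / 3549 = 4.68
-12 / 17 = -0.71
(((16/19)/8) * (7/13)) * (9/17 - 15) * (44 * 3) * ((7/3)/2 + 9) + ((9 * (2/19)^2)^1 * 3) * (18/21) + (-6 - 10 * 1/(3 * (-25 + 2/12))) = -92057923982/83211583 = -1106.31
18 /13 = 1.38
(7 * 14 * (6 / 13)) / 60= 49 / 65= 0.75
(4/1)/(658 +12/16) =16/2635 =0.01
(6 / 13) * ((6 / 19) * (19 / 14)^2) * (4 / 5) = 684 / 3185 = 0.21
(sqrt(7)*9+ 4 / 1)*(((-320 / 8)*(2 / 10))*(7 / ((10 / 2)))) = -504*sqrt(7) / 5 - 224 / 5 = -311.49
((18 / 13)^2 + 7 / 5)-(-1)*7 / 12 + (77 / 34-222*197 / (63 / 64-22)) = 96783378209 / 46370220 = 2087.19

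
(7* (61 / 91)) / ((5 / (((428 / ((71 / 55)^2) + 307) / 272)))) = 173379507 / 89124880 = 1.95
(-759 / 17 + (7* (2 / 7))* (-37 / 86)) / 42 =-16633 / 15351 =-1.08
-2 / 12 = -1 / 6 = -0.17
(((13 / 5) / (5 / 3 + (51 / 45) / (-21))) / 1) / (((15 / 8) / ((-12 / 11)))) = -6552 / 6985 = -0.94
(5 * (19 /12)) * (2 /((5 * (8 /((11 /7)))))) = 209 /336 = 0.62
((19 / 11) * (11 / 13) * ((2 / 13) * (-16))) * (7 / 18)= -2128 / 1521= -1.40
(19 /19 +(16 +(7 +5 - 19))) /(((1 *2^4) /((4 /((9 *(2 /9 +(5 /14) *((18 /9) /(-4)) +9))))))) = 70 /2279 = 0.03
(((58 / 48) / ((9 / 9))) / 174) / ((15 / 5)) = 1 / 432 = 0.00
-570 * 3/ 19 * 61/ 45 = -122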